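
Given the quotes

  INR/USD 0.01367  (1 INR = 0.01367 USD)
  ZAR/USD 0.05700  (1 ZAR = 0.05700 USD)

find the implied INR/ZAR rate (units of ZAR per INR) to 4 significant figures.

INR/ZAR = 0.2398

1 INR × 0.01367 = 0.01367 USD
0.01367 USD ÷ 0.05700 = 0.239825 ZAR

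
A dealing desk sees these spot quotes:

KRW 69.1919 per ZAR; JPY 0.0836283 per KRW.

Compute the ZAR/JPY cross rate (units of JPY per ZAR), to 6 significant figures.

ZAR/JPY = 5.78640

1 ZAR × 69.1919 = 69.1919 KRW
69.1919 KRW × 0.0836283 = 5.7864 JPY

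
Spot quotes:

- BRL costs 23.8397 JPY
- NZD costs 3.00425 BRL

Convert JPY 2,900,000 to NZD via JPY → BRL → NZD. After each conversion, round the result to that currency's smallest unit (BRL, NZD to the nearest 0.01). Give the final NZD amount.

NZD 40,491.25

JPY 2,900,000 ÷ 23.8397 = BRL 121,645.83
BRL 121,645.83 ÷ 3.00425 = NZD 40,491.25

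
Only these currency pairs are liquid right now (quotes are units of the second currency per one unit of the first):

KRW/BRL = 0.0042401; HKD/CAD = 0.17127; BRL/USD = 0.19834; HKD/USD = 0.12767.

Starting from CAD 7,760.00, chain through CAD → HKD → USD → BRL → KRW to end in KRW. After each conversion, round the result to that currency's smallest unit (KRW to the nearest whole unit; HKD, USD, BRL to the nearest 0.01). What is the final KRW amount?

KRW 6,878,333

CAD 7,760.00 ÷ 0.17127 = HKD 45,308.58
HKD 45,308.58 × 0.12767 = USD 5,784.55
USD 5,784.55 ÷ 0.19834 = BRL 29,164.82
BRL 29,164.82 ÷ 0.0042401 = KRW 6,878,333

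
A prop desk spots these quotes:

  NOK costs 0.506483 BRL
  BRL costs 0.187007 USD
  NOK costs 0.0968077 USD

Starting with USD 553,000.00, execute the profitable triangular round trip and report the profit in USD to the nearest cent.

Profit: USD 12,213.20

Profitable loop is USD → BRL → NOK → USD:
USD 553,000.00 ÷ 0.187007 = BRL 2,957,108.56
BRL 2,957,108.56 ÷ 0.506483 = NOK 5,838,514.93
NOK 5,838,514.93 × 0.0968077 = USD 565,213.20
Profit = USD 565,213.20 − USD 553,000.00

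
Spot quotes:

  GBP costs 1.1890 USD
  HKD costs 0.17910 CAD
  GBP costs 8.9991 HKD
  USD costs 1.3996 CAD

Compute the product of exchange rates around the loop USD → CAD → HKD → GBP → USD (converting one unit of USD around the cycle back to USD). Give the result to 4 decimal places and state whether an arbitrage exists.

1.0325 (arbitrage exists)

Around USD → CAD → HKD → GBP → USD: 1 × 1.3996 ÷ 0.17910 ÷ 8.9991 × 1.1890 = 1.032503
Product > 1; profitable direction is USD → CAD → HKD → GBP → USD.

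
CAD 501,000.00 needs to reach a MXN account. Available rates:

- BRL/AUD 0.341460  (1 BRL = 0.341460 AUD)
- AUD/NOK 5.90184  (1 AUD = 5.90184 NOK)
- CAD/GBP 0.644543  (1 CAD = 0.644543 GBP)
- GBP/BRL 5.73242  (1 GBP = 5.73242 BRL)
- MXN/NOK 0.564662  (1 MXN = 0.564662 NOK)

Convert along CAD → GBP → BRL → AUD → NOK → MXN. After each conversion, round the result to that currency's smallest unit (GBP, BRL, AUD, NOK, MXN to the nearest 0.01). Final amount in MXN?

MXN 6,606,422.25

CAD 501,000.00 × 0.644543 = GBP 322,916.04
GBP 322,916.04 × 5.73242 = BRL 1,851,090.37
BRL 1,851,090.37 × 0.341460 = AUD 632,073.32
AUD 632,073.32 × 5.90184 = NOK 3,730,395.60
NOK 3,730,395.60 ÷ 0.564662 = MXN 6,606,422.25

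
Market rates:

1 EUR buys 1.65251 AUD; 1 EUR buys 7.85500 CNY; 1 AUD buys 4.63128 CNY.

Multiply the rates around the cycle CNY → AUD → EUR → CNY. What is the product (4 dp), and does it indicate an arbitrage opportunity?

1.0264 (arbitrage exists)

Around CNY → AUD → EUR → CNY: 1 ÷ 4.63128 ÷ 1.65251 × 7.85500 = 1.026363
Product > 1; profitable direction is CNY → AUD → EUR → CNY.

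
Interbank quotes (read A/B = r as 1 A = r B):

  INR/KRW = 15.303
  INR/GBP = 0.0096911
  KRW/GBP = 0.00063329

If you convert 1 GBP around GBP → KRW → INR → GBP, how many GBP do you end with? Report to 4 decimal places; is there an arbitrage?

Around GBP → KRW → INR → GBP: 1 ÷ 0.00063329 ÷ 15.303 × 0.0096911 = 0.999986
Product ≈ 1 (deviation 0.001%, within rounding noise).

1.0000 (no arbitrage)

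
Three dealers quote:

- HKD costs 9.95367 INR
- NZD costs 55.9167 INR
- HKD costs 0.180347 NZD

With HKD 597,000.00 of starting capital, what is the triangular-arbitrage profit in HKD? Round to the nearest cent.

Profit: HKD 7,841.45

Profitable loop is HKD → NZD → INR → HKD:
HKD 597,000.00 × 0.180347 = NZD 107,667.16
NZD 107,667.16 × 55.9167 = INR 6,020,392.23
INR 6,020,392.23 ÷ 9.95367 = HKD 604,841.45
Profit = HKD 604,841.45 − HKD 597,000.00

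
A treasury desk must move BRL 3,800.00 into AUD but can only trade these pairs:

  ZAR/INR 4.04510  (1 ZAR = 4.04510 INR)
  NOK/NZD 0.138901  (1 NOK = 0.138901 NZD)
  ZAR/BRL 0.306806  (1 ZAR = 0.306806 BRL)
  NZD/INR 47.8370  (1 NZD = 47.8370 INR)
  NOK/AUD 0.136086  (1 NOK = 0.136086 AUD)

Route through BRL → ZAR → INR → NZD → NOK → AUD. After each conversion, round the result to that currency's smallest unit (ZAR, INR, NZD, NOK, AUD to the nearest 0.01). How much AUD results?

BRL 3,800.00 ÷ 0.306806 = ZAR 12,385.68
ZAR 12,385.68 × 4.04510 = INR 50,101.31
INR 50,101.31 ÷ 47.8370 = NZD 1,047.33
NZD 1,047.33 ÷ 0.138901 = NOK 7,540.12
NOK 7,540.12 × 0.136086 = AUD 1,026.10

AUD 1,026.10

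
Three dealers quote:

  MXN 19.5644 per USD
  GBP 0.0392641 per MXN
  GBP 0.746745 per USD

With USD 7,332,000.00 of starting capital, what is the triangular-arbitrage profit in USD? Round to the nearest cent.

Profit: USD 210,447.81

Profitable loop is USD → MXN → GBP → USD:
USD 7,332,000.00 × 19.5644 = MXN 143,446,180.80
MXN 143,446,180.80 × 0.0392641 = GBP 5,632,285.19
GBP 5,632,285.19 ÷ 0.746745 = USD 7,542,447.81
Profit = USD 7,542,447.81 − USD 7,332,000.00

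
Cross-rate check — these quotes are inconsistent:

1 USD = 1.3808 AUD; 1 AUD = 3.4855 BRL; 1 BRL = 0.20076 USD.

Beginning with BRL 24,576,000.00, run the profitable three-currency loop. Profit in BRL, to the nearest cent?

Profitable loop is BRL → AUD → USD → BRL:
BRL 24,576,000.00 ÷ 3.4855 = AUD 7,050,925.26
AUD 7,050,925.26 ÷ 1.3808 = USD 5,106,405.90
USD 5,106,405.90 ÷ 0.20076 = BRL 25,435,375.06
Profit = BRL 25,435,375.06 − BRL 24,576,000.00

Profit: BRL 859,375.06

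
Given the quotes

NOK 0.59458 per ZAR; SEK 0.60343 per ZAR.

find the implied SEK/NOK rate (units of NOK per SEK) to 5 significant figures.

1 SEK ÷ 0.60343 = 1.65719 ZAR
1.65719 ZAR × 0.59458 = 0.985334 NOK

SEK/NOK = 0.98533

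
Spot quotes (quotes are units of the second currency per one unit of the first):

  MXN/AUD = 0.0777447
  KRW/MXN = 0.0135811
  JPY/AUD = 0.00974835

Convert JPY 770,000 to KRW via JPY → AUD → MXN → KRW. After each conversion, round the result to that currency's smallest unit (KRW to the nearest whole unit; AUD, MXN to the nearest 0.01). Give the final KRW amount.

KRW 7,109,124

JPY 770,000 × 0.00974835 = AUD 7,506.23
AUD 7,506.23 ÷ 0.0777447 = MXN 96,549.73
MXN 96,549.73 ÷ 0.0135811 = KRW 7,109,124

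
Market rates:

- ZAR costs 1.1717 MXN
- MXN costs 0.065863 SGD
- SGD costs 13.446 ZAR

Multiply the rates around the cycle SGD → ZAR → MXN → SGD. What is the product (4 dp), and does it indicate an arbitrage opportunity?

Around SGD → ZAR → MXN → SGD: 1 × 13.446 × 1.1717 × 0.065863 = 1.037650
Product > 1; profitable direction is SGD → ZAR → MXN → SGD.

1.0377 (arbitrage exists)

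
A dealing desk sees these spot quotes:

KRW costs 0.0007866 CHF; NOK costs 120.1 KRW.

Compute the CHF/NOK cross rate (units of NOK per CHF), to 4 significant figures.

CHF/NOK = 10.59

1 CHF ÷ 0.0007866 = 1271.29 KRW
1271.29 KRW ÷ 120.1 = 10.5853 NOK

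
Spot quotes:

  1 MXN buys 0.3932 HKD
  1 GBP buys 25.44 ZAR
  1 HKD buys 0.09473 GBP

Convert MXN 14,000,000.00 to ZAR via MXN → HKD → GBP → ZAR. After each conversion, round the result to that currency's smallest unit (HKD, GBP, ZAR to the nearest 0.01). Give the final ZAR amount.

ZAR 13,266,189.17

MXN 14,000,000.00 × 0.3932 = HKD 5,504,800.00
HKD 5,504,800.00 × 0.09473 = GBP 521,469.70
GBP 521,469.70 × 25.44 = ZAR 13,266,189.17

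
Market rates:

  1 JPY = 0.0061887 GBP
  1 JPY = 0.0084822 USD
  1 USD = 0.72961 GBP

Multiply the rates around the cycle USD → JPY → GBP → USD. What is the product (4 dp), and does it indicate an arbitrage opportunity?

1.0000 (no arbitrage)

Around USD → JPY → GBP → USD: 1 ÷ 0.0084822 × 0.0061887 ÷ 0.72961 = 1.000000
Product ≈ 1 (deviation 0.000%, within rounding noise).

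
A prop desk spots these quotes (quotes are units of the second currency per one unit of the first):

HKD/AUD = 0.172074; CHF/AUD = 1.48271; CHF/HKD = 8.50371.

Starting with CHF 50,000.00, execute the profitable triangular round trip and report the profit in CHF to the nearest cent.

Profitable loop is CHF → AUD → HKD → CHF:
CHF 50,000.00 × 1.48271 = AUD 74,135.50
AUD 74,135.50 ÷ 0.172074 = HKD 430,834.99
HKD 430,834.99 ÷ 8.50371 = CHF 50,664.36
Profit = CHF 50,664.36 − CHF 50,000.00

Profit: CHF 664.36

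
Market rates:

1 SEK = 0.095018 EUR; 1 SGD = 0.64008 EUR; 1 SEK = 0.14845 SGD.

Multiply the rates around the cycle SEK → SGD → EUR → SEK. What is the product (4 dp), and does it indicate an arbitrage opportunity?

1.0000 (no arbitrage)

Around SEK → SGD → EUR → SEK: 1 × 0.14845 × 0.64008 ÷ 0.095018 = 1.000020
Product ≈ 1 (deviation 0.002%, within rounding noise).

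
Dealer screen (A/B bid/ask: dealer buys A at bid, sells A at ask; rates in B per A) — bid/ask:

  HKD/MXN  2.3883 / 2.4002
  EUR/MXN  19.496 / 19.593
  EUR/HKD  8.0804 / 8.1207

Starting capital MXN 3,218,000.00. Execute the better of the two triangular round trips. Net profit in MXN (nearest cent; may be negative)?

Best loop MXN → HKD → EUR → MXN:
MXN 3,218,000.00 ÷ 2.4002 (buy HKD at ask) = HKD 1,340,721.61
HKD 1,340,721.61 ÷ 8.1207 (buy EUR at ask) = EUR 165,099.27
EUR 165,099.27 × 19.496 (sell EUR at bid) = MXN 3,218,775.28

Net profit: MXN 775.28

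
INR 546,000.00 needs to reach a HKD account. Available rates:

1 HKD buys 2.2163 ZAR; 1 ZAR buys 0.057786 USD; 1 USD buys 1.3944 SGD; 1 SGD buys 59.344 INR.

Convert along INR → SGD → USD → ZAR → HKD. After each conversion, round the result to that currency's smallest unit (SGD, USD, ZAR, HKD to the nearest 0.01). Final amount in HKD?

INR 546,000.00 ÷ 59.344 = SGD 9,200.59
SGD 9,200.59 ÷ 1.3944 = USD 6,598.24
USD 6,598.24 ÷ 0.057786 = ZAR 114,184.06
ZAR 114,184.06 ÷ 2.2163 = HKD 51,520.13

HKD 51,520.13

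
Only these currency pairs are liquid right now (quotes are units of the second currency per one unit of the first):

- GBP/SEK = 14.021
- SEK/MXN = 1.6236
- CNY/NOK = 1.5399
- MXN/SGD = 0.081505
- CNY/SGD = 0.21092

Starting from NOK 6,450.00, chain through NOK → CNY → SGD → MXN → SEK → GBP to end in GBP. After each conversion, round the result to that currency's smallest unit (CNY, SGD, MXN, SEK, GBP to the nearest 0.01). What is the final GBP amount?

GBP 476.15

NOK 6,450.00 ÷ 1.5399 = CNY 4,188.58
CNY 4,188.58 × 0.21092 = SGD 883.46
SGD 883.46 ÷ 0.081505 = MXN 10,839.34
MXN 10,839.34 ÷ 1.6236 = SEK 6,676.11
SEK 6,676.11 ÷ 14.021 = GBP 476.15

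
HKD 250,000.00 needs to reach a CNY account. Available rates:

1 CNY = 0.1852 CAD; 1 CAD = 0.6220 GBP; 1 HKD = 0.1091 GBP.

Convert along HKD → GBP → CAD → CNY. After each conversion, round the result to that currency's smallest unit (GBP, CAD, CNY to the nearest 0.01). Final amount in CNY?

CNY 236,773.65

HKD 250,000.00 × 0.1091 = GBP 27,275.00
GBP 27,275.00 ÷ 0.6220 = CAD 43,850.48
CAD 43,850.48 ÷ 0.1852 = CNY 236,773.65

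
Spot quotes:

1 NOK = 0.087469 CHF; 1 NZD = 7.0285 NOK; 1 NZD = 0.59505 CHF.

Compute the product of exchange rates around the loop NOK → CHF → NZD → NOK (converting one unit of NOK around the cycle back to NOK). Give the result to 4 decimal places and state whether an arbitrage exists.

Around NOK → CHF → NZD → NOK: 1 × 0.087469 ÷ 0.59505 × 7.0285 = 1.033150
Product > 1; profitable direction is NOK → CHF → NZD → NOK.

1.0331 (arbitrage exists)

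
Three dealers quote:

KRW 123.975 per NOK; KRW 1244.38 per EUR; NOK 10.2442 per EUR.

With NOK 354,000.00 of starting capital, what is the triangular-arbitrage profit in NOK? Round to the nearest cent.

Profit: NOK 7,295.38

Profitable loop is NOK → KRW → EUR → NOK:
NOK 354,000.00 × 123.975 = KRW 43,887,150
KRW 43,887,150 ÷ 1244.38 = EUR 35,268.29
EUR 35,268.29 × 10.2442 = NOK 361,295.38
Profit = NOK 361,295.38 − NOK 354,000.00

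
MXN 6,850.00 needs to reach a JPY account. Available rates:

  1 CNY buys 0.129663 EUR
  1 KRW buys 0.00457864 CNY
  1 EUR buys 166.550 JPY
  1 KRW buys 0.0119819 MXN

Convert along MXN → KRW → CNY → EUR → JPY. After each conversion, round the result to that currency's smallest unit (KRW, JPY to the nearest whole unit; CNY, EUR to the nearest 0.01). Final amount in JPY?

MXN 6,850.00 ÷ 0.0119819 = KRW 571,696
KRW 571,696 × 0.00457864 = CNY 2,617.59
CNY 2,617.59 × 0.129663 = EUR 339.40
EUR 339.40 × 166.550 = JPY 56,527

JPY 56,527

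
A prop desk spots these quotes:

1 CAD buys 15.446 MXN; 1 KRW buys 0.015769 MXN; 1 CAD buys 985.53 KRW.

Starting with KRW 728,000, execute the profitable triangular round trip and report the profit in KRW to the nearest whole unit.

Profitable loop is KRW → MXN → CAD → KRW:
KRW 728,000 × 0.015769 = MXN 11,479.83
MXN 11,479.83 ÷ 15.446 = CAD 743.22
CAD 743.22 × 985.53 = KRW 732,469
Profit = KRW 732,469 − KRW 728,000

Profit: KRW 4,469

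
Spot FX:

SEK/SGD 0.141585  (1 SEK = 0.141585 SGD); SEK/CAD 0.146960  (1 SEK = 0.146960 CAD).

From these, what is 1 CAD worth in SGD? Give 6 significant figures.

1 CAD ÷ 0.146960 = 6.80457 SEK
6.80457 SEK × 0.141585 = 0.963425 SGD

CAD/SGD = 0.963425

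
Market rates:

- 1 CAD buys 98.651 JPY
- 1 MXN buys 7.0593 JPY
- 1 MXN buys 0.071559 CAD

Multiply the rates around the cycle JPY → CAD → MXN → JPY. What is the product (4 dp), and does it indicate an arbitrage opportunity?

1.0000 (no arbitrage)

Around JPY → CAD → MXN → JPY: 1 ÷ 98.651 ÷ 0.071559 × 7.0593 = 0.999991
Product ≈ 1 (deviation 0.001%, within rounding noise).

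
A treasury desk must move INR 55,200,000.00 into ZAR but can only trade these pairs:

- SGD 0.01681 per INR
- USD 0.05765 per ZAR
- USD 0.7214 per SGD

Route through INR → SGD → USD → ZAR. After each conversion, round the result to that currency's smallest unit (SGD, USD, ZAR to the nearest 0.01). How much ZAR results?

INR 55,200,000.00 × 0.01681 = SGD 927,912.00
SGD 927,912.00 × 0.7214 = USD 669,395.72
USD 669,395.72 ÷ 0.05765 = ZAR 11,611,374.15

ZAR 11,611,374.15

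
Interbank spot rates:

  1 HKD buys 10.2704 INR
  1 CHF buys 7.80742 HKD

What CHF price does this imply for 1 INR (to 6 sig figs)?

1 INR ÷ 10.2704 = 0.0973672 HKD
0.0973672 HKD ÷ 7.80742 = 0.0124711 CHF

INR/CHF = 0.0124711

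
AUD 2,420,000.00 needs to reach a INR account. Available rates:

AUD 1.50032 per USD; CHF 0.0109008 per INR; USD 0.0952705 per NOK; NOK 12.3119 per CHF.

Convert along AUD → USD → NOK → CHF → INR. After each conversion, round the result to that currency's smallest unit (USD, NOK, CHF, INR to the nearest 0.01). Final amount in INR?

INR 126,150,673.35

AUD 2,420,000.00 ÷ 1.50032 = USD 1,612,989.23
USD 1,612,989.23 ÷ 0.0952705 = NOK 16,930,626.27
NOK 16,930,626.27 ÷ 12.3119 = CHF 1,375,143.26
CHF 1,375,143.26 ÷ 0.0109008 = INR 126,150,673.35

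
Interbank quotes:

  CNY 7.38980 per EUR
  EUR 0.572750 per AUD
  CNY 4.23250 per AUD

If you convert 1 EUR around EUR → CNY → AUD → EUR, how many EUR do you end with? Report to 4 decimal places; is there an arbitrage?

Around EUR → CNY → AUD → EUR: 1 × 7.38980 ÷ 4.23250 × 0.572750 = 1.000002
Product ≈ 1 (deviation 0.000%, within rounding noise).

1.0000 (no arbitrage)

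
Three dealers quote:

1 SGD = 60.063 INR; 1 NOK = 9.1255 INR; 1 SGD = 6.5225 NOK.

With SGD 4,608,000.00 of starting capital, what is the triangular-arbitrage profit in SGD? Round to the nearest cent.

Profitable loop is SGD → INR → NOK → SGD:
SGD 4,608,000.00 × 60.063 = INR 276,770,304.00
INR 276,770,304.00 ÷ 9.1255 = NOK 30,329,330.34
NOK 30,329,330.34 ÷ 6.5225 = SGD 4,649,954.82
Profit = SGD 4,649,954.82 − SGD 4,608,000.00

Profit: SGD 41,954.82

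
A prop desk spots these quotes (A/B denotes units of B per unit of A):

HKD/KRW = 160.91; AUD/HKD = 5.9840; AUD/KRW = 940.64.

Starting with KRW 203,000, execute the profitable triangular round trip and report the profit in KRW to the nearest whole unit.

Profit: KRW 4,801

Profitable loop is KRW → AUD → HKD → KRW:
KRW 203,000 ÷ 940.64 = AUD 215.81
AUD 215.81 × 5.9840 = HKD 1,291.41
HKD 1,291.41 × 160.91 = KRW 207,801
Profit = KRW 207,801 − KRW 203,000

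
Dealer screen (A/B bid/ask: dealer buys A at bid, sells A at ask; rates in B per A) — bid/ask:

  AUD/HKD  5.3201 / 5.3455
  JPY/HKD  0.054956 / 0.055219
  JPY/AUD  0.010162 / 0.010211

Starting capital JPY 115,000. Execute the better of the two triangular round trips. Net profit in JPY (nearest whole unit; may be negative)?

Best loop JPY → HKD → AUD → JPY:
JPY 115,000 × 0.054956 (sell JPY at bid) = HKD 6,319.94
HKD 6,319.94 ÷ 5.3455 (buy AUD at ask) = AUD 1,182.29
AUD 1,182.29 ÷ 0.010211 (buy JPY at ask) = JPY 115,786

Net profit: JPY 786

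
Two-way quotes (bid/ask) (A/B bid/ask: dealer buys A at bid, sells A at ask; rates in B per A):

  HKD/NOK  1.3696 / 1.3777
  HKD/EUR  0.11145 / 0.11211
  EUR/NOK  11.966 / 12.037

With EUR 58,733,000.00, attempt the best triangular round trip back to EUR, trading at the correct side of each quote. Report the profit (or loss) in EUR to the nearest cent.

Best loop EUR → HKD → NOK → EUR:
EUR 58,733,000.00 ÷ 0.11211 (buy HKD at ask) = HKD 523,887,253.59
HKD 523,887,253.59 × 1.3696 (sell HKD at bid) = NOK 717,515,982.52
NOK 717,515,982.52 ÷ 12.037 (buy EUR at ask) = EUR 59,609,203.50

Net profit: EUR 876,203.50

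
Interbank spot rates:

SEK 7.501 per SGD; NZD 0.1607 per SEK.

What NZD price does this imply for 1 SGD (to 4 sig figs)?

1 SGD × 7.501 = 7.501 SEK
7.501 SEK × 0.1607 = 1.20541 NZD

SGD/NZD = 1.205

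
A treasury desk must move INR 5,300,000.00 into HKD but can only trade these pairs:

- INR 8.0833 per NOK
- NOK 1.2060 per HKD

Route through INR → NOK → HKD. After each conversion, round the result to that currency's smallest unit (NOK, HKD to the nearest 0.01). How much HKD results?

INR 5,300,000.00 ÷ 8.0833 = NOK 655,672.81
NOK 655,672.81 ÷ 1.2060 = HKD 543,675.63

HKD 543,675.63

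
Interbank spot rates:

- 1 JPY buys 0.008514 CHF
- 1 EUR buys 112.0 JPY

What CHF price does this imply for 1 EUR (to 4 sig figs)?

EUR/CHF = 0.9536

1 EUR × 112.0 = 112 JPY
112 JPY × 0.008514 = 0.953568 CHF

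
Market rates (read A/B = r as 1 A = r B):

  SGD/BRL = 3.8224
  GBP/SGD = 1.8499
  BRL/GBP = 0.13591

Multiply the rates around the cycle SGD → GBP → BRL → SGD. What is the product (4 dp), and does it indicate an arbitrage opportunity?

1.0406 (arbitrage exists)

Around SGD → GBP → BRL → SGD: 1 ÷ 1.8499 ÷ 0.13591 ÷ 3.8224 = 1.040553
Product > 1; profitable direction is SGD → GBP → BRL → SGD.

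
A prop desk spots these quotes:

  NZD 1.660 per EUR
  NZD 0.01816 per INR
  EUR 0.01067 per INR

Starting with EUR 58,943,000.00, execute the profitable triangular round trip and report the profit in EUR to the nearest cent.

Profit: EUR 1,490,197.46

Profitable loop is EUR → INR → NZD → EUR:
EUR 58,943,000.00 ÷ 0.01067 = INR 5,524,179,943.77
INR 5,524,179,943.77 × 0.01816 = NZD 100,319,107.78
NZD 100,319,107.78 ÷ 1.660 = EUR 60,433,197.46
Profit = EUR 60,433,197.46 − EUR 58,943,000.00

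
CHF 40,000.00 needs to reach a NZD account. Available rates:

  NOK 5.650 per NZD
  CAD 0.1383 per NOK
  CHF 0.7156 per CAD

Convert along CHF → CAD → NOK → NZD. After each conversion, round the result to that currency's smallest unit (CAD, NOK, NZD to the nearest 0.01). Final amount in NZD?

CHF 40,000.00 ÷ 0.7156 = CAD 55,897.15
CAD 55,897.15 ÷ 0.1383 = NOK 404,173.17
NOK 404,173.17 ÷ 5.650 = NZD 71,535.07

NZD 71,535.07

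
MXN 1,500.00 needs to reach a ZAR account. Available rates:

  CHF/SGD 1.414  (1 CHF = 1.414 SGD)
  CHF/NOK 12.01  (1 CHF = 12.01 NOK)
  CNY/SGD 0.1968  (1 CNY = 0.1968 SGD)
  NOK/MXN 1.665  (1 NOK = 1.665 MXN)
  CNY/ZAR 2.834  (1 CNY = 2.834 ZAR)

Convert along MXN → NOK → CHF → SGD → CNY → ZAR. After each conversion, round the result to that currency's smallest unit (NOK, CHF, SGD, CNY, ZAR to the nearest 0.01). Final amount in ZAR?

ZAR 1,527.30

MXN 1,500.00 ÷ 1.665 = NOK 900.90
NOK 900.90 ÷ 12.01 = CHF 75.01
CHF 75.01 × 1.414 = SGD 106.06
SGD 106.06 ÷ 0.1968 = CNY 538.92
CNY 538.92 × 2.834 = ZAR 1,527.30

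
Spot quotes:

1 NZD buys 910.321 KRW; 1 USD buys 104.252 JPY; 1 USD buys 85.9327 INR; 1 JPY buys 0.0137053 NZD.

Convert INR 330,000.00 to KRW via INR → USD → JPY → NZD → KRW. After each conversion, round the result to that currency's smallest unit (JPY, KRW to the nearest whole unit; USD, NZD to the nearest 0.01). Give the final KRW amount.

KRW 4,994,859

INR 330,000.00 ÷ 85.9327 = USD 3,840.21
USD 3,840.21 × 104.252 = JPY 400,350
JPY 400,350 × 0.0137053 = NZD 5,486.92
NZD 5,486.92 × 910.321 = KRW 4,994,859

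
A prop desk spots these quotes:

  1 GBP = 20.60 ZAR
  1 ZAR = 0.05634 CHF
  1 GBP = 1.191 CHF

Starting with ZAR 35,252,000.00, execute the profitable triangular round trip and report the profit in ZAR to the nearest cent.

Profitable loop is ZAR → GBP → CHF → ZAR:
ZAR 35,252,000.00 ÷ 20.60 = GBP 1,711,262.14
GBP 1,711,262.14 × 1.191 = CHF 2,038,113.20
CHF 2,038,113.20 ÷ 0.05634 = ZAR 36,175,243.24
Profit = ZAR 36,175,243.24 − ZAR 35,252,000.00

Profit: ZAR 923,243.24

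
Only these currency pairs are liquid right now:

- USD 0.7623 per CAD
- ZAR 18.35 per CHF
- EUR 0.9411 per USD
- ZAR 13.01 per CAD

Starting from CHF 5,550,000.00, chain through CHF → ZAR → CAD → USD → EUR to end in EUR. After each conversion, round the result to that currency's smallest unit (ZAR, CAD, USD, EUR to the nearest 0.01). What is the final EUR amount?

EUR 5,615,823.48

CHF 5,550,000.00 × 18.35 = ZAR 101,842,500.00
ZAR 101,842,500.00 ÷ 13.01 = CAD 7,828,016.91
CAD 7,828,016.91 × 0.7623 = USD 5,967,297.29
USD 5,967,297.29 × 0.9411 = EUR 5,615,823.48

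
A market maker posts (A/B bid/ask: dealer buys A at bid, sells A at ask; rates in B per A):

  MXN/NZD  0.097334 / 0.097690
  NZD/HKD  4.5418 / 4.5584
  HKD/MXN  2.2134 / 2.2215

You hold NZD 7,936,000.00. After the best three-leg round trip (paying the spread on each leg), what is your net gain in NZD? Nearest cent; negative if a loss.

Net profit: NZD 86,187.35

Best loop NZD → MXN → HKD → NZD:
NZD 7,936,000.00 ÷ 0.097690 (buy MXN at ask) = MXN 81,236,564.64
MXN 81,236,564.64 ÷ 2.2215 (buy HKD at ask) = HKD 36,568,338.80
HKD 36,568,338.80 ÷ 4.5584 (buy NZD at ask) = NZD 8,022,187.35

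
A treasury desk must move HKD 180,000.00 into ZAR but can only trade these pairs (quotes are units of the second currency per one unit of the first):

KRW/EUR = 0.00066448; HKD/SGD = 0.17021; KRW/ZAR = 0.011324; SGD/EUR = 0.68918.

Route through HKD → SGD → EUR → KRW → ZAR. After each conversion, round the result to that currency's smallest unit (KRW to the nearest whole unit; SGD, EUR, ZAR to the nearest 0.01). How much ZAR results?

ZAR 359,838.98

HKD 180,000.00 × 0.17021 = SGD 30,637.80
SGD 30,637.80 × 0.68918 = EUR 21,114.96
EUR 21,114.96 ÷ 0.00066448 = KRW 31,776,667
KRW 31,776,667 × 0.011324 = ZAR 359,838.98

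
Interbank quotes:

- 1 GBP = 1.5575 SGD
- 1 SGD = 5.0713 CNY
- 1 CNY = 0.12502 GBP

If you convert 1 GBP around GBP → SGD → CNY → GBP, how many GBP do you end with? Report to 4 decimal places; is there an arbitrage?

Around GBP → SGD → CNY → GBP: 1 × 1.5575 × 5.0713 × 0.12502 = 0.987477
Product < 1; profitable direction is GBP → CNY → SGD → GBP.

0.9875 (arbitrage exists)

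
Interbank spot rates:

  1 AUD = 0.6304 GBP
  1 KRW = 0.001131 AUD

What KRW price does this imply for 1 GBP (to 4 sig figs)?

GBP/KRW = 1403

1 GBP ÷ 0.6304 = 1.58629 AUD
1.58629 AUD ÷ 0.001131 = 1402.56 KRW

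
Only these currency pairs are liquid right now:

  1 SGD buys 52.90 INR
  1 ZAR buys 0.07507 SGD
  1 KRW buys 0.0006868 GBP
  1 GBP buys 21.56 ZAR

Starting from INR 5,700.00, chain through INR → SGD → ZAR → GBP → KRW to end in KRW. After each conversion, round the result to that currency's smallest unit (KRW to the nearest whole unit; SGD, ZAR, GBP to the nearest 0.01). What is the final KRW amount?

INR 5,700.00 ÷ 52.90 = SGD 107.75
SGD 107.75 ÷ 0.07507 = ZAR 1,435.33
ZAR 1,435.33 ÷ 21.56 = GBP 66.57
GBP 66.57 ÷ 0.0006868 = KRW 96,928

KRW 96,928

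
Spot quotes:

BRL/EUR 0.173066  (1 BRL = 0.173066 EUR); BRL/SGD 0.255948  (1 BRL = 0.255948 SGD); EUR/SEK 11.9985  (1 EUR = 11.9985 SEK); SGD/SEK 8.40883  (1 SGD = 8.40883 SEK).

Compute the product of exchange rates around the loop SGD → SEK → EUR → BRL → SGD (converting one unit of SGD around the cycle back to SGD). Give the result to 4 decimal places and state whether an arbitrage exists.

1.0365 (arbitrage exists)

Around SGD → SEK → EUR → BRL → SGD: 1 × 8.40883 ÷ 11.9985 ÷ 0.173066 × 0.255948 = 1.036451
Product > 1; profitable direction is SGD → SEK → EUR → BRL → SGD.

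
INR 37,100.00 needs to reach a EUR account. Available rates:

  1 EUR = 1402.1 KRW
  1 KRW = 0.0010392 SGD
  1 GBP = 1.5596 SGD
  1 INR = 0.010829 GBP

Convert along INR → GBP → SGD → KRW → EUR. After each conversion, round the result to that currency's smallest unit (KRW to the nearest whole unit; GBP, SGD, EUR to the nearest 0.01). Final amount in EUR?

EUR 430.03

INR 37,100.00 × 0.010829 = GBP 401.76
GBP 401.76 × 1.5596 = SGD 626.58
SGD 626.58 ÷ 0.0010392 = KRW 602,945
KRW 602,945 ÷ 1402.1 = EUR 430.03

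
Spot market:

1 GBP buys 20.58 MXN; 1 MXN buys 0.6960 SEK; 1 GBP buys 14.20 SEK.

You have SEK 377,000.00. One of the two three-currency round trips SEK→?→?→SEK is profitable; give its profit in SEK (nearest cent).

Profitable loop is SEK → GBP → MXN → SEK:
SEK 377,000.00 ÷ 14.20 = GBP 26,549.30
GBP 26,549.30 × 20.58 = MXN 546,384.51
MXN 546,384.51 × 0.6960 = SEK 380,283.62
Profit = SEK 380,283.62 − SEK 377,000.00

Profit: SEK 3,283.62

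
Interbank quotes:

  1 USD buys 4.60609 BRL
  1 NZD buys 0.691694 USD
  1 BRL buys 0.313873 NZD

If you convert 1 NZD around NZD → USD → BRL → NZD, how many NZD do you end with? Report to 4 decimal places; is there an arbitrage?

1.0000 (no arbitrage)

Around NZD → USD → BRL → NZD: 1 × 0.691694 × 4.60609 × 0.313873 = 1.000001
Product ≈ 1 (deviation 0.000%, within rounding noise).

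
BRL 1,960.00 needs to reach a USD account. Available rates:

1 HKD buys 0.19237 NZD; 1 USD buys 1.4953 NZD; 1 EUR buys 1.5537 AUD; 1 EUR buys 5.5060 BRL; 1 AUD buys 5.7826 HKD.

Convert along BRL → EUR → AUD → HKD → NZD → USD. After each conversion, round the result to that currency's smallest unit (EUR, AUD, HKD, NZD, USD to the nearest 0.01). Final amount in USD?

BRL 1,960.00 ÷ 5.5060 = EUR 355.98
EUR 355.98 × 1.5537 = AUD 553.09
AUD 553.09 × 5.7826 = HKD 3,198.30
HKD 3,198.30 × 0.19237 = NZD 615.26
NZD 615.26 ÷ 1.4953 = USD 411.46

USD 411.46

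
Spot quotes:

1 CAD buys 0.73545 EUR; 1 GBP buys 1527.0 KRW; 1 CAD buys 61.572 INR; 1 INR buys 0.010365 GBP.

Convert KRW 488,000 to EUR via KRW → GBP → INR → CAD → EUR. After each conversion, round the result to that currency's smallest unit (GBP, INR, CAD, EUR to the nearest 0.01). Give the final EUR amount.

KRW 488,000 ÷ 1527.0 = GBP 319.58
GBP 319.58 ÷ 0.010365 = INR 30,832.61
INR 30,832.61 ÷ 61.572 = CAD 500.76
CAD 500.76 × 0.73545 = EUR 368.28

EUR 368.28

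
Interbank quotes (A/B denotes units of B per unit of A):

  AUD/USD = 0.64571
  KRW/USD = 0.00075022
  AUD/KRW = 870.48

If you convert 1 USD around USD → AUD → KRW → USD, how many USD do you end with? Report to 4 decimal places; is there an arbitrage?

Around USD → AUD → KRW → USD: 1 ÷ 0.64571 × 870.48 × 0.00075022 = 1.011370
Product > 1; profitable direction is USD → AUD → KRW → USD.

1.0114 (arbitrage exists)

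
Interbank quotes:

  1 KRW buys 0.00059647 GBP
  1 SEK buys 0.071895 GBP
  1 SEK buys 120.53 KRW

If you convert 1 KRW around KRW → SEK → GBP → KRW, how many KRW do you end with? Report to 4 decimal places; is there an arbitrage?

1.0000 (no arbitrage)

Around KRW → SEK → GBP → KRW: 1 ÷ 120.53 × 0.071895 ÷ 0.00059647 = 1.000034
Product ≈ 1 (deviation 0.003%, within rounding noise).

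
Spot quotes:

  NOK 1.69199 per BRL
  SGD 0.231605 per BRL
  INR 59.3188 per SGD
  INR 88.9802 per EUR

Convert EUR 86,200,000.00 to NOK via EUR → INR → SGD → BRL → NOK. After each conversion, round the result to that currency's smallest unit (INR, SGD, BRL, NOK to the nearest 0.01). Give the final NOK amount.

NOK 944,622,199.35

EUR 86,200,000.00 × 88.9802 = INR 7,670,093,240.00
INR 7,670,093,240.00 ÷ 59.3188 = SGD 129,302,906.33
SGD 129,302,906.33 ÷ 0.231605 = BRL 558,290,651.45
BRL 558,290,651.45 × 1.69199 = NOK 944,622,199.35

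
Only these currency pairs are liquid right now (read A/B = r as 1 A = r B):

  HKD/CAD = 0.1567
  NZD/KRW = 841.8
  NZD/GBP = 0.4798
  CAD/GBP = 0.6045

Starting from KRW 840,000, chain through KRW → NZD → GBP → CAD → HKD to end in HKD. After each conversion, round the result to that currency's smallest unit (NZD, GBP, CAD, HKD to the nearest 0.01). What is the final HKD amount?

HKD 5,054.31

KRW 840,000 ÷ 841.8 = NZD 997.86
NZD 997.86 × 0.4798 = GBP 478.77
GBP 478.77 ÷ 0.6045 = CAD 792.01
CAD 792.01 ÷ 0.1567 = HKD 5,054.31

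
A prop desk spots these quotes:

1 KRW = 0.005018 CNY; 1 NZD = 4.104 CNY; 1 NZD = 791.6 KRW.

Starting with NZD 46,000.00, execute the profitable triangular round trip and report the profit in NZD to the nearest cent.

Profit: NZD 1,525.72

Profitable loop is NZD → CNY → KRW → NZD:
NZD 46,000.00 × 4.104 = CNY 188,784.00
CNY 188,784.00 ÷ 0.005018 = KRW 37,621,363
KRW 37,621,363 ÷ 791.6 = NZD 47,525.72
Profit = NZD 47,525.72 − NZD 46,000.00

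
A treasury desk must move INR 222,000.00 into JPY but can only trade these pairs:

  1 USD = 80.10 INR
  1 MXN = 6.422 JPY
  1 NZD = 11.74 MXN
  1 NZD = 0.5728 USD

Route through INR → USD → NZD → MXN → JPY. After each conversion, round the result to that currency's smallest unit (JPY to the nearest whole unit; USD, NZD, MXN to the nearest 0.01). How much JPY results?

INR 222,000.00 ÷ 80.10 = USD 2,771.54
USD 2,771.54 ÷ 0.5728 = NZD 4,838.58
NZD 4,838.58 × 11.74 = MXN 56,804.93
MXN 56,804.93 × 6.422 = JPY 364,801

JPY 364,801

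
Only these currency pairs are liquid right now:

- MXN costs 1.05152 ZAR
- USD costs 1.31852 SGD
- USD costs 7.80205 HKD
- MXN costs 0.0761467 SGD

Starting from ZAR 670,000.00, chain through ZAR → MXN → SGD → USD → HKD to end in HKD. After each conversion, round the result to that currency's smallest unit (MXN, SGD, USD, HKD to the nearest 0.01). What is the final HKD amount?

HKD 287,098.12

ZAR 670,000.00 ÷ 1.05152 = MXN 637,172.85
MXN 637,172.85 × 0.0761467 = SGD 48,518.61
SGD 48,518.61 ÷ 1.31852 = USD 36,797.78
USD 36,797.78 × 7.80205 = HKD 287,098.12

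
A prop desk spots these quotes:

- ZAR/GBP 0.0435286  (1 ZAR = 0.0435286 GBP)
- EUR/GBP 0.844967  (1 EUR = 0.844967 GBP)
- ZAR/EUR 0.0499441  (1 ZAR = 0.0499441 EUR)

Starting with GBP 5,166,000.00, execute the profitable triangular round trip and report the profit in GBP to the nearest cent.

Profit: GBP 162,502.35

Profitable loop is GBP → EUR → ZAR → GBP:
GBP 5,166,000.00 ÷ 0.844967 = EUR 6,113,848.23
EUR 6,113,848.23 ÷ 0.0499441 = ZAR 122,413,823.32
ZAR 122,413,823.32 × 0.0435286 = GBP 5,328,502.35
Profit = GBP 5,328,502.35 − GBP 5,166,000.00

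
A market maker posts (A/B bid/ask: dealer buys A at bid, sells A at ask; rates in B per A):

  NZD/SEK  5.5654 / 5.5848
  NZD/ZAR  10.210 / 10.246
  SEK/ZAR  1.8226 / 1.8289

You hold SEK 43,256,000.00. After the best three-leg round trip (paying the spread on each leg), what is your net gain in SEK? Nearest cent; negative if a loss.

Net result: SEK -17,112.27 (no profitable arbitrage after spreads)

Best loop SEK → NZD → ZAR → SEK:
SEK 43,256,000.00 ÷ 5.5848 (buy NZD at ask) = NZD 7,745,308.70
NZD 7,745,308.70 × 10.210 (sell NZD at bid) = ZAR 79,079,601.78
ZAR 79,079,601.78 ÷ 1.8289 (buy SEK at ask) = SEK 43,238,887.73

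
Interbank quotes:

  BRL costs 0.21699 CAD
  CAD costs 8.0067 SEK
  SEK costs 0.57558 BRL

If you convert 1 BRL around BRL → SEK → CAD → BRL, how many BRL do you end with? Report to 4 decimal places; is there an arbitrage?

Around BRL → SEK → CAD → BRL: 1 ÷ 0.57558 ÷ 8.0067 ÷ 0.21699 = 1.000002
Product ≈ 1 (deviation 0.000%, within rounding noise).

1.0000 (no arbitrage)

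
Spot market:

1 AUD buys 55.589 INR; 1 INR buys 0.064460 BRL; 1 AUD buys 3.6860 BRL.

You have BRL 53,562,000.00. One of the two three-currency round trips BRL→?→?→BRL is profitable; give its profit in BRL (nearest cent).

Profitable loop is BRL → INR → AUD → BRL:
BRL 53,562,000.00 ÷ 0.064460 = INR 830,933,912.50
INR 830,933,912.50 ÷ 55.589 = AUD 14,947,811.84
AUD 14,947,811.84 × 3.6860 = BRL 55,097,634.45
Profit = BRL 55,097,634.45 − BRL 53,562,000.00

Profit: BRL 1,535,634.45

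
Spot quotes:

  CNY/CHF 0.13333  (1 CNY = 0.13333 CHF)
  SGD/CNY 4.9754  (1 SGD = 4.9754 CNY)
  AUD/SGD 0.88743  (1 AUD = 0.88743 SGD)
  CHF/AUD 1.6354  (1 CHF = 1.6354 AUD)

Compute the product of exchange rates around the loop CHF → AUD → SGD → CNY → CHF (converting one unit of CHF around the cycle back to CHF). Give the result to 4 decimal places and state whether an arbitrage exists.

0.9628 (arbitrage exists)

Around CHF → AUD → SGD → CNY → CHF: 1 × 1.6354 × 0.88743 × 4.9754 × 0.13333 = 0.962751
Product < 1; profitable direction is CHF → CNY → SGD → AUD → CHF.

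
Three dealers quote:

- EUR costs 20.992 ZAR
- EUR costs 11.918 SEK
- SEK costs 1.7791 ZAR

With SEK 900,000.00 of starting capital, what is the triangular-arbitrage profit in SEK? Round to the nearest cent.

Profitable loop is SEK → ZAR → EUR → SEK:
SEK 900,000.00 × 1.7791 = ZAR 1,601,190.00
ZAR 1,601,190.00 ÷ 20.992 = EUR 76,276.20
EUR 76,276.20 × 11.918 = SEK 909,059.76
Profit = SEK 909,059.76 − SEK 900,000.00

Profit: SEK 9,059.76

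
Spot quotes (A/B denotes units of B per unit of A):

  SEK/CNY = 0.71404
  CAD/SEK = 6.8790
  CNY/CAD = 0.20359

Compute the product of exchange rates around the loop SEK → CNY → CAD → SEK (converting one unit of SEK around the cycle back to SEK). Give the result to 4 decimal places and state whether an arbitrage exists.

1.0000 (no arbitrage)

Around SEK → CNY → CAD → SEK: 1 × 0.71404 × 0.20359 × 6.8790 = 1.000010
Product ≈ 1 (deviation 0.001%, within rounding noise).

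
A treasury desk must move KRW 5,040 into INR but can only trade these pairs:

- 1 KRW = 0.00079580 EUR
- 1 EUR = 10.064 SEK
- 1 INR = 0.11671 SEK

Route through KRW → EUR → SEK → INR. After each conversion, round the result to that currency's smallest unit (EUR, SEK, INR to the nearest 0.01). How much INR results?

KRW 5,040 × 0.00079580 = EUR 4.01
EUR 4.01 × 10.064 = SEK 40.36
SEK 40.36 ÷ 0.11671 = INR 345.81

INR 345.81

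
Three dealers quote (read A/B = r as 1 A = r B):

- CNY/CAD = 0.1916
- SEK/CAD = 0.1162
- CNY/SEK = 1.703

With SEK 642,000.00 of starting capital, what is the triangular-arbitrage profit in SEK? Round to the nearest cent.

Profit: SEK 21,071.41

Profitable loop is SEK → CAD → CNY → SEK:
SEK 642,000.00 × 0.1162 = CAD 74,600.40
CAD 74,600.40 ÷ 0.1916 = CNY 389,354.91
CNY 389,354.91 × 1.703 = SEK 663,071.41
Profit = SEK 663,071.41 − SEK 642,000.00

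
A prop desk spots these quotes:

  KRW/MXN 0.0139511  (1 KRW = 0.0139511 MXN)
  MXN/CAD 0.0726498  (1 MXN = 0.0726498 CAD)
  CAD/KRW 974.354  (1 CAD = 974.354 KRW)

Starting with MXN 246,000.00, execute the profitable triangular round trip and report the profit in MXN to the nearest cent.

Profit: MXN 3,100.99

Profitable loop is MXN → KRW → CAD → MXN:
MXN 246,000.00 ÷ 0.0139511 = KRW 17,633,018
KRW 17,633,018 ÷ 974.354 = CAD 18,097.14
CAD 18,097.14 ÷ 0.0726498 = MXN 249,100.99
Profit = MXN 249,100.99 − MXN 246,000.00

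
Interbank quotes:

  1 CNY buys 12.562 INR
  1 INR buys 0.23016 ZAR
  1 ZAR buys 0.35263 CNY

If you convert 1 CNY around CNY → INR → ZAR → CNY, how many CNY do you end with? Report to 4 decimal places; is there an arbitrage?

1.0195 (arbitrage exists)

Around CNY → INR → ZAR → CNY: 1 × 12.562 × 0.23016 × 0.35263 = 1.019549
Product > 1; profitable direction is CNY → INR → ZAR → CNY.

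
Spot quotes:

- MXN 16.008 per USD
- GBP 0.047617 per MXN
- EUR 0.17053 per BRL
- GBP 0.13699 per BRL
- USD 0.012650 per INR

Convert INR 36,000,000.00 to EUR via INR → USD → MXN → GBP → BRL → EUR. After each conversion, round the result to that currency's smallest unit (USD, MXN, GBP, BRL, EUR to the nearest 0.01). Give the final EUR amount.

EUR 432,119.70

INR 36,000,000.00 × 0.012650 = USD 455,400.00
USD 455,400.00 × 16.008 = MXN 7,290,043.20
MXN 7,290,043.20 × 0.047617 = GBP 347,129.99
GBP 347,129.99 ÷ 0.13699 = BRL 2,533,980.51
BRL 2,533,980.51 × 0.17053 = EUR 432,119.70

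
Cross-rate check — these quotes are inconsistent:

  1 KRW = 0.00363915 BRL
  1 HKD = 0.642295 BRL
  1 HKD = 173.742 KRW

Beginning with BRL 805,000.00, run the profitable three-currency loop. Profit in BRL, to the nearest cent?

Profit: BRL 12,759.59

Profitable loop is BRL → KRW → HKD → BRL:
BRL 805,000.00 ÷ 0.00363915 = KRW 221,205,501
KRW 221,205,501 ÷ 173.742 = HKD 1,273,183.81
HKD 1,273,183.81 × 0.642295 = BRL 817,759.59
Profit = BRL 817,759.59 − BRL 805,000.00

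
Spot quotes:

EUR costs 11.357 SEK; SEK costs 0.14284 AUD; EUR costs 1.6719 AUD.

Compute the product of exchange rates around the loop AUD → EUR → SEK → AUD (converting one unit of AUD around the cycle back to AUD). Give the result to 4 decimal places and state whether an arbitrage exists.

0.9703 (arbitrage exists)

Around AUD → EUR → SEK → AUD: 1 ÷ 1.6719 × 11.357 × 0.14284 = 0.970294
Product < 1; profitable direction is AUD → SEK → EUR → AUD.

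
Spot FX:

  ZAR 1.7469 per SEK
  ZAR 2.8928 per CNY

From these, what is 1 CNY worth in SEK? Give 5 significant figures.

CNY/SEK = 1.6560

1 CNY × 2.8928 = 2.8928 ZAR
2.8928 ZAR ÷ 1.7469 = 1.65596 SEK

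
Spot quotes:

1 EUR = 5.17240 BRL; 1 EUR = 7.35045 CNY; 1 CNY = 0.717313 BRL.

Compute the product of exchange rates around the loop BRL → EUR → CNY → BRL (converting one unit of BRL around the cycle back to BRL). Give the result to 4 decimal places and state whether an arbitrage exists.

1.0194 (arbitrage exists)

Around BRL → EUR → CNY → BRL: 1 ÷ 5.17240 × 7.35045 × 0.717313 = 1.019367
Product > 1; profitable direction is BRL → EUR → CNY → BRL.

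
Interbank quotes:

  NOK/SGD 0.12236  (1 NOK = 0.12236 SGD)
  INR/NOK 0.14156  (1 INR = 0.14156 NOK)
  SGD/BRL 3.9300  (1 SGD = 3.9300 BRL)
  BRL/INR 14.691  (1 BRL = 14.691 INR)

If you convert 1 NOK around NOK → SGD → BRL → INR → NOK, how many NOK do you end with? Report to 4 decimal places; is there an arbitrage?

1.0001 (no arbitrage)

Around NOK → SGD → BRL → INR → NOK: 1 × 0.12236 × 3.9300 × 14.691 × 0.14156 = 1.000055
Product ≈ 1 (deviation 0.006%, within rounding noise).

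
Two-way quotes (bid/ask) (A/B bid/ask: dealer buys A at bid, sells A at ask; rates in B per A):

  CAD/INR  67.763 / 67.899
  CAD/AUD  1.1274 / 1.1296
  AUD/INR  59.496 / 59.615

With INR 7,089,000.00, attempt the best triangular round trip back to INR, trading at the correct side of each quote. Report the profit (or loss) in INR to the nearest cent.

Best loop INR → AUD → CAD → INR:
INR 7,089,000.00 ÷ 59.615 (buy AUD at ask) = AUD 118,913.03
AUD 118,913.03 ÷ 1.1296 (buy CAD at ask) = CAD 105,270.03
CAD 105,270.03 × 67.763 (sell CAD at bid) = INR 7,133,413.00

Net profit: INR 44,413.00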